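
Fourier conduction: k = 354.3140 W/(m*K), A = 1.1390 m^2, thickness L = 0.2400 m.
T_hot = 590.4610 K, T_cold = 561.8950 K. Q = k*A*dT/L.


dT = 28.5660 K
Q = 354.3140 * 1.1390 * 28.5660 / 0.2400 = 48034.1630 W

48034.1630 W


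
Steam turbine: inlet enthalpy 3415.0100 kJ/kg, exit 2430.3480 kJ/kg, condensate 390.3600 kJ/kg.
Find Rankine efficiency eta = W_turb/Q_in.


W = 984.6620 kJ/kg
Q_in = 3024.6500 kJ/kg
eta = 0.3255 = 32.5546%

eta = 32.5546%


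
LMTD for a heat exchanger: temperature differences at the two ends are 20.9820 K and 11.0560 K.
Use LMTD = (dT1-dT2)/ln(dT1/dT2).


dT1/dT2 = 1.8978
ln(dT1/dT2) = 0.6407
LMTD = 9.9260 / 0.6407 = 15.4926 K

15.4926 K


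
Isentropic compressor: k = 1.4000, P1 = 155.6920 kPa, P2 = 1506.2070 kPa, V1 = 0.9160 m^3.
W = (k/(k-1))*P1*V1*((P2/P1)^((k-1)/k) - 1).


(k-1)/k = 0.2857
(P2/P1)^exp = 1.9125
W = 3.5000 * 155.6920 * 0.9160 * (1.9125 - 1) = 455.4814 kJ

455.4814 kJ


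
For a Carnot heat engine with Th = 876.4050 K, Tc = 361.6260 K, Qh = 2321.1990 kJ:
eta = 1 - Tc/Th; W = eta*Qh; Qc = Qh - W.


eta = 1 - 361.6260/876.4050 = 0.5874
W = 0.5874 * 2321.1990 = 1363.4159 kJ
Qc = 2321.1990 - 1363.4159 = 957.7831 kJ

eta = 58.7376%, W = 1363.4159 kJ, Qc = 957.7831 kJ


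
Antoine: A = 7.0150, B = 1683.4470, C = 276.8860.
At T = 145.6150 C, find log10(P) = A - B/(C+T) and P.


C+T = 422.5010
B/(C+T) = 3.9845
log10(P) = 7.0150 - 3.9845 = 3.0305
P = 10^3.0305 = 1072.8018 mmHg

1072.8018 mmHg


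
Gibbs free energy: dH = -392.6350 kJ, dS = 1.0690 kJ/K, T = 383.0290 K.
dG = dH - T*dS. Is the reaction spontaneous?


T*dS = 383.0290 * 1.0690 = 409.4580 kJ
dG = -392.6350 - 409.4580 = -802.0930 kJ (spontaneous)

dG = -802.0930 kJ, spontaneous


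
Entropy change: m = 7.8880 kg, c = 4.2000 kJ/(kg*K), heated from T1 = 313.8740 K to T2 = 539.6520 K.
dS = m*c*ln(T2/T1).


T2/T1 = 1.7193
ln(T2/T1) = 0.5419
dS = 7.8880 * 4.2000 * 0.5419 = 17.9540 kJ/K

17.9540 kJ/K


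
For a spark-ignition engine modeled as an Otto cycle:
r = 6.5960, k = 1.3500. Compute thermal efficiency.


r^(k-1) = 1.9353
eta = 1 - 1/1.9353 = 0.4833 = 48.3284%

48.3284%


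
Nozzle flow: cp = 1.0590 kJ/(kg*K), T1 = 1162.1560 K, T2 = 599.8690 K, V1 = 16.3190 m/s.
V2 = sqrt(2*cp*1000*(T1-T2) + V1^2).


dT = 562.2870 K
2*cp*1000*dT = 1190923.8660
V1^2 = 266.3098
V2 = sqrt(1191190.1758) = 1091.4166 m/s

1091.4166 m/s


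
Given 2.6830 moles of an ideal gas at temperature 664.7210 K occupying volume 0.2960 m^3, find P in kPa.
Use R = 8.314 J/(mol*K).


P = nRT/V = 2.6830 * 8.314 * 664.7210 / 0.2960
= 14827.5737 / 0.2960 = 50093.1545 Pa = 50.0932 kPa

50.0932 kPa


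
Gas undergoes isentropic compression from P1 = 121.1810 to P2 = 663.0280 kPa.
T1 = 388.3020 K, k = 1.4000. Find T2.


(k-1)/k = 0.2857
(P2/P1)^exp = 1.6251
T2 = 388.3020 * 1.6251 = 631.0366 K

631.0366 K


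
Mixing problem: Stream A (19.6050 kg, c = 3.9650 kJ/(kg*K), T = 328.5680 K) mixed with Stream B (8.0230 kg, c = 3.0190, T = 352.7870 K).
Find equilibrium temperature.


num = 34085.8555
den = 101.9553
Tf = 334.3217 K

334.3217 K


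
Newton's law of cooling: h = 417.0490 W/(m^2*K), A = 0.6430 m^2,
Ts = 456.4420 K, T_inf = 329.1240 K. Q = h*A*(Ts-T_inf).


dT = 127.3180 K
Q = 417.0490 * 0.6430 * 127.3180 = 34141.9141 W

34141.9141 W


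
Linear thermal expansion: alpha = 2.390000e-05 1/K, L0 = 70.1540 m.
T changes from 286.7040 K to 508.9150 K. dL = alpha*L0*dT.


dT = 222.2110 K
dL = 2.390000e-05 * 70.1540 * 222.2110 = 0.372577 m
L_final = 70.526577 m

dL = 0.372577 m


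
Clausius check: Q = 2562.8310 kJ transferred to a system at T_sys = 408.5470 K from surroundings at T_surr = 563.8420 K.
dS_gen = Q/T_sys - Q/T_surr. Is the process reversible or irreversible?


dS_sys = 2562.8310/408.5470 = 6.2730 kJ/K
dS_surr = -2562.8310/563.8420 = -4.5453 kJ/K
dS_gen = 6.2730 - 4.5453 = 1.7277 kJ/K (irreversible)

dS_gen = 1.7277 kJ/K, irreversible


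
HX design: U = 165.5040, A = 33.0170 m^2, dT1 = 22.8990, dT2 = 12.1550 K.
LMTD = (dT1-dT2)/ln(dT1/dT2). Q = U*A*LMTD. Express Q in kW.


LMTD = 16.9637 K
Q = 165.5040 * 33.0170 * 16.9637 = 92697.1801 W = 92.6972 kW

92.6972 kW


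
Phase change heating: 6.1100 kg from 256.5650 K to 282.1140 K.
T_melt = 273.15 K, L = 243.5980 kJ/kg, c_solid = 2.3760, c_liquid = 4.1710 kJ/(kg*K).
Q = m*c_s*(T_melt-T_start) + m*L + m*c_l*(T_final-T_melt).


Q1 (sensible, solid) = 6.1100 * 2.3760 * 16.5850 = 240.7704 kJ
Q2 (latent) = 6.1100 * 243.5980 = 1488.3838 kJ
Q3 (sensible, liquid) = 6.1100 * 4.1710 * 8.9640 = 228.4458 kJ
Q_total = 1957.6000 kJ

1957.6000 kJ


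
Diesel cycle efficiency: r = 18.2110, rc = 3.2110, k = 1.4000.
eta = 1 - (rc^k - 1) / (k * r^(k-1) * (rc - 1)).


r^(k-1) = 3.1925
rc^k = 5.1203
eta = 0.5831 = 58.3054%

58.3054%


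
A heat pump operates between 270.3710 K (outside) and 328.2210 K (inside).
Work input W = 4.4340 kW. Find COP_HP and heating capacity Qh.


COP = 328.2210 / 57.8500 = 5.6737
Qh = 5.6737 * 4.4340 = 25.1570 kW

COP = 5.6737, Qh = 25.1570 kW


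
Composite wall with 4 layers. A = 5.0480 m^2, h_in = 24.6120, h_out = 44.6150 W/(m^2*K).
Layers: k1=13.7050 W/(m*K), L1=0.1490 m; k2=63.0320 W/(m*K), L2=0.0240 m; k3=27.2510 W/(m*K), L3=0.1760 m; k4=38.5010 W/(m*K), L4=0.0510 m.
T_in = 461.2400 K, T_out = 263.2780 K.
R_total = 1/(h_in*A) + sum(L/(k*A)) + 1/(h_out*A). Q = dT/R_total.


R_conv_in = 1/(24.6120*5.0480) = 0.0080
R_1 = 0.1490/(13.7050*5.0480) = 0.0022
R_2 = 0.0240/(63.0320*5.0480) = 7.5428e-05
R_3 = 0.1760/(27.2510*5.0480) = 0.0013
R_4 = 0.0510/(38.5010*5.0480) = 0.0003
R_conv_out = 1/(44.6150*5.0480) = 0.0044
R_total = 0.0163 K/W
Q = 197.9620 / 0.0163 = 12174.7972 W

R_total = 0.0163 K/W, Q = 12174.7972 W


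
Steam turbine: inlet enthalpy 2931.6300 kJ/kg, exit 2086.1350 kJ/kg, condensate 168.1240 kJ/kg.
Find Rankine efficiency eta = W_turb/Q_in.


W = 845.4950 kJ/kg
Q_in = 2763.5060 kJ/kg
eta = 0.3060 = 30.5950%

eta = 30.5950%


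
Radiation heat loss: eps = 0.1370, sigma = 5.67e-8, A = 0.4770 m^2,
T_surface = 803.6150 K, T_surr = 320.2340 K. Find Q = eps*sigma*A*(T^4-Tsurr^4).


T^4 = 4.1705e+11
Tsurr^4 = 1.0516e+10
Q = 0.1370 * 5.67e-8 * 0.4770 * 4.0654e+11 = 1506.3382 W

1506.3382 W


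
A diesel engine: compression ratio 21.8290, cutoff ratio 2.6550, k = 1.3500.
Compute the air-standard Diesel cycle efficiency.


r^(k-1) = 2.9421
rc^k = 3.7367
eta = 0.5837 = 58.3675%

58.3675%


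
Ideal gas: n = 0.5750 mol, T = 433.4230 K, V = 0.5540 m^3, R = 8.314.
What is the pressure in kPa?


P = nRT/V = 0.5750 * 8.314 * 433.4230 / 0.5540
= 2072.0003 / 0.5540 = 3740.0728 Pa = 3.7401 kPa

3.7401 kPa


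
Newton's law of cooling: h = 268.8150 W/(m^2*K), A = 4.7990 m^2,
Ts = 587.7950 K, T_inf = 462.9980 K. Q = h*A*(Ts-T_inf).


dT = 124.7970 K
Q = 268.8150 * 4.7990 * 124.7970 = 160993.5194 W

160993.5194 W


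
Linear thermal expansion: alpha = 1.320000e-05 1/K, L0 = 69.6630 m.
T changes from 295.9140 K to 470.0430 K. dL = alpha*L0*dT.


dT = 174.1290 K
dL = 1.320000e-05 * 69.6630 * 174.1290 = 0.160121 m
L_final = 69.823121 m

dL = 0.160121 m


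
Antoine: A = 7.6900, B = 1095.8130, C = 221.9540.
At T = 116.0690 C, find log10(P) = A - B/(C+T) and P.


C+T = 338.0230
B/(C+T) = 3.2418
log10(P) = 7.6900 - 3.2418 = 4.4482
P = 10^4.4482 = 28065.3396 mmHg

28065.3396 mmHg


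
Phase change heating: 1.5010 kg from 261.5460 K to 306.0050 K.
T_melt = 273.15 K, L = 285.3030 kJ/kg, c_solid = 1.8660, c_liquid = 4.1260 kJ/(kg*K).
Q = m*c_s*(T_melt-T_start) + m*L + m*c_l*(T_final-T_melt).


Q1 (sensible, solid) = 1.5010 * 1.8660 * 11.6040 = 32.5012 kJ
Q2 (latent) = 1.5010 * 285.3030 = 428.2398 kJ
Q3 (sensible, liquid) = 1.5010 * 4.1260 * 32.8550 = 203.4752 kJ
Q_total = 664.2162 kJ

664.2162 kJ


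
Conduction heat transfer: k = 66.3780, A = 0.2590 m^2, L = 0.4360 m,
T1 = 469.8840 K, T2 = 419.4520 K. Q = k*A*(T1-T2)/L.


dT = 50.4320 K
Q = 66.3780 * 0.2590 * 50.4320 / 0.4360 = 1988.5826 W

1988.5826 W


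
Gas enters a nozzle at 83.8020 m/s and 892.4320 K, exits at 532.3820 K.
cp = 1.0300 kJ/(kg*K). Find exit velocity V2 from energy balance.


dT = 360.0500 K
2*cp*1000*dT = 741703.0000
V1^2 = 7022.7752
V2 = sqrt(748725.7752) = 865.2894 m/s

865.2894 m/s


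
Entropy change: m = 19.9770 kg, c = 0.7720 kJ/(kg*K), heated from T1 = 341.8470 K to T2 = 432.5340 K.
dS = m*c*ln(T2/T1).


T2/T1 = 1.2653
ln(T2/T1) = 0.2353
dS = 19.9770 * 0.7720 * 0.2353 = 3.6288 kJ/K

3.6288 kJ/K


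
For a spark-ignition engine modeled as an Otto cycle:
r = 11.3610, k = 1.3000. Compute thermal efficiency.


r^(k-1) = 2.0731
eta = 1 - 1/2.0731 = 0.5176 = 51.7636%

51.7636%


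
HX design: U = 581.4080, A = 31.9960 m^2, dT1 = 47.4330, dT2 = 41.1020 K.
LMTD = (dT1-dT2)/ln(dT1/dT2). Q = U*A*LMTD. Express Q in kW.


LMTD = 44.1919 K
Q = 581.4080 * 31.9960 * 44.1919 = 822090.8096 W = 822.0908 kW

822.0908 kW


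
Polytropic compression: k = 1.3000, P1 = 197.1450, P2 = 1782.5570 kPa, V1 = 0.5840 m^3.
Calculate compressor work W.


(k-1)/k = 0.2308
(P2/P1)^exp = 1.6622
W = 4.3333 * 197.1450 * 0.5840 * (1.6622 - 1) = 330.3610 kJ

330.3610 kJ


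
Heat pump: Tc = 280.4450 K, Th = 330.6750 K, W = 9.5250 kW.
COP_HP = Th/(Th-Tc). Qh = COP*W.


COP = 330.6750 / 50.2300 = 6.5832
Qh = 6.5832 * 9.5250 = 62.7051 kW

COP = 6.5832, Qh = 62.7051 kW


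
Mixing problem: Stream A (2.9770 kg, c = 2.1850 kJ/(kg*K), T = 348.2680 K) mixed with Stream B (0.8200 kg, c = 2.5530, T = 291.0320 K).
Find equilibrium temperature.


num = 2874.6584
den = 8.5982
Tf = 334.3324 K

334.3324 K


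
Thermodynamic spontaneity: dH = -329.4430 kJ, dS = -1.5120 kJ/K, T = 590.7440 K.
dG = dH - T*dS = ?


T*dS = 590.7440 * -1.5120 = -893.2049 kJ
dG = -329.4430 + 893.2049 = 563.7619 kJ (non-spontaneous)

dG = 563.7619 kJ, non-spontaneous


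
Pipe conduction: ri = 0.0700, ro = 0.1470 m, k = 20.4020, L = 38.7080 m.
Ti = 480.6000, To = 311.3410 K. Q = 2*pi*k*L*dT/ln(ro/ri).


dT = 169.2590 K
ln(ro/ri) = 0.7419
Q = 2*pi*20.4020*38.7080*169.2590 / 0.7419 = 1131977.7310 W

1131977.7310 W


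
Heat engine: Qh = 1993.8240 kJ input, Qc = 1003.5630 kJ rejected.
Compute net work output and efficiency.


W = 1993.8240 - 1003.5630 = 990.2610 kJ
eta = 990.2610 / 1993.8240 = 0.4967 = 49.6664%

W = 990.2610 kJ, eta = 49.6664%


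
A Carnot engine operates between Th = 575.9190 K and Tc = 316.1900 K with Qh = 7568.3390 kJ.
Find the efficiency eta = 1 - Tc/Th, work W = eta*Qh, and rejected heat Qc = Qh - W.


eta = 1 - 316.1900/575.9190 = 0.4510
W = 0.4510 * 7568.3390 = 3413.1833 kJ
Qc = 7568.3390 - 3413.1833 = 4155.1557 kJ

eta = 45.0982%, W = 3413.1833 kJ, Qc = 4155.1557 kJ


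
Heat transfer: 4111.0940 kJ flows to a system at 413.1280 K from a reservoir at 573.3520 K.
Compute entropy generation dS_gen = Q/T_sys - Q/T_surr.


dS_sys = 4111.0940/413.1280 = 9.9511 kJ/K
dS_surr = -4111.0940/573.3520 = -7.1703 kJ/K
dS_gen = 9.9511 - 7.1703 = 2.7809 kJ/K (irreversible)

dS_gen = 2.7809 kJ/K, irreversible


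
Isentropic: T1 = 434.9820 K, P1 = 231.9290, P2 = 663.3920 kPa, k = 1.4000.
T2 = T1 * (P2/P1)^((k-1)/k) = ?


(k-1)/k = 0.2857
(P2/P1)^exp = 1.3502
T2 = 434.9820 * 1.3502 = 587.3211 K

587.3211 K


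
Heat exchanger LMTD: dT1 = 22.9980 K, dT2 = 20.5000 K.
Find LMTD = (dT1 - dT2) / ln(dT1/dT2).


dT1/dT2 = 1.1219
ln(dT1/dT2) = 0.1150
LMTD = 2.4980 / 0.1150 = 21.7251 K

21.7251 K


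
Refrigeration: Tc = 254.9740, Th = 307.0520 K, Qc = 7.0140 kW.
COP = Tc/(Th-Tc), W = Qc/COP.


COP = 254.9740 / 52.0780 = 4.8960
W = 7.0140 / 4.8960 = 1.4326 kW

COP = 4.8960, W = 1.4326 kW


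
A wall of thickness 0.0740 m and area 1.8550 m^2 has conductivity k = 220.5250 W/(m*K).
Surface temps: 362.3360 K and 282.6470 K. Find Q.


dT = 79.6890 K
Q = 220.5250 * 1.8550 * 79.6890 / 0.0740 = 440522.8111 W

440522.8111 W


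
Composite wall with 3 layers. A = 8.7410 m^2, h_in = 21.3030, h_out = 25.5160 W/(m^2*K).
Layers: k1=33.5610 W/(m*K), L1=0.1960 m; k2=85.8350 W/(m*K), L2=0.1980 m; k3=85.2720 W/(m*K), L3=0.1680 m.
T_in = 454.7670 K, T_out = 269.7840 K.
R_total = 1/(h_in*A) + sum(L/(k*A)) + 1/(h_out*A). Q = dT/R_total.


R_conv_in = 1/(21.3030*8.7410) = 0.0054
R_1 = 0.1960/(33.5610*8.7410) = 0.0007
R_2 = 0.1980/(85.8350*8.7410) = 0.0003
R_3 = 0.1680/(85.2720*8.7410) = 0.0002
R_conv_out = 1/(25.5160*8.7410) = 0.0045
R_total = 0.0110 K/W
Q = 184.9830 / 0.0110 = 16799.3619 W

R_total = 0.0110 K/W, Q = 16799.3619 W


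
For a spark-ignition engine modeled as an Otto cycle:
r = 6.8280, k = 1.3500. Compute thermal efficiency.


r^(k-1) = 1.9589
eta = 1 - 1/1.9589 = 0.4895 = 48.9498%

48.9498%


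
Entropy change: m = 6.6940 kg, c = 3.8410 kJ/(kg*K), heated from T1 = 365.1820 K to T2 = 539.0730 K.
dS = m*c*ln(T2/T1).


T2/T1 = 1.4762
ln(T2/T1) = 0.3895
dS = 6.6940 * 3.8410 * 0.3895 = 10.0135 kJ/K

10.0135 kJ/K


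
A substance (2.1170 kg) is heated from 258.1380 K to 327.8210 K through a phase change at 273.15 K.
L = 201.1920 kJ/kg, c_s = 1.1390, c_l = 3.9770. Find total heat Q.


Q1 (sensible, solid) = 2.1170 * 1.1390 * 15.0120 = 36.1979 kJ
Q2 (latent) = 2.1170 * 201.1920 = 425.9235 kJ
Q3 (sensible, liquid) = 2.1170 * 3.9770 * 54.6710 = 460.2920 kJ
Q_total = 922.4134 kJ

922.4134 kJ


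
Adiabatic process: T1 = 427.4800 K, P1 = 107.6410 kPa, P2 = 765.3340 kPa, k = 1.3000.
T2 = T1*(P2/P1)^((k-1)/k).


(k-1)/k = 0.2308
(P2/P1)^exp = 1.5725
T2 = 427.4800 * 1.5725 = 672.2053 K

672.2053 K


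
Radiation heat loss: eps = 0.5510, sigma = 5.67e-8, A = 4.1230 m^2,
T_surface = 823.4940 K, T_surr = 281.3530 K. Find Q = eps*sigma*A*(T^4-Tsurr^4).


T^4 = 4.5988e+11
Tsurr^4 = 6.2662e+09
Q = 0.5510 * 5.67e-8 * 4.1230 * 4.5361e+11 = 58429.3991 W

58429.3991 W


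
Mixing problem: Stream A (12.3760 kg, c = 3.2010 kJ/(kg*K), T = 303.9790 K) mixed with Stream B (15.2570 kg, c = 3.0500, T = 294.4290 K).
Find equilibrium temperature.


num = 25743.2181
den = 86.1494
Tf = 298.8205 K

298.8205 K


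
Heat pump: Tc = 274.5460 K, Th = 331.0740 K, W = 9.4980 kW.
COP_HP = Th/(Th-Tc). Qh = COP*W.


COP = 331.0740 / 56.5280 = 5.8568
Qh = 5.8568 * 9.4980 = 55.6280 kW

COP = 5.8568, Qh = 55.6280 kW


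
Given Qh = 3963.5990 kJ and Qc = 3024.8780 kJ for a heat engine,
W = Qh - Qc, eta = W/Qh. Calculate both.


W = 3963.5990 - 3024.8780 = 938.7210 kJ
eta = 938.7210 / 3963.5990 = 0.2368 = 23.6836%

W = 938.7210 kJ, eta = 23.6836%


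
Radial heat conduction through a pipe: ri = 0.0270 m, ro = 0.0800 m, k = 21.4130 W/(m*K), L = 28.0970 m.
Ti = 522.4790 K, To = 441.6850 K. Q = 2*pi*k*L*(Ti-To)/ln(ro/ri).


dT = 80.7940 K
ln(ro/ri) = 1.0862
Q = 2*pi*21.4130*28.0970*80.7940 / 1.0862 = 281184.0870 W

281184.0870 W


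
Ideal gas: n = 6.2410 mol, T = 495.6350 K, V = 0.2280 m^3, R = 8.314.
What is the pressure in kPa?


P = nRT/V = 6.2410 * 8.314 * 495.6350 / 0.2280
= 25717.3473 / 0.2280 = 112795.3829 Pa = 112.7954 kPa

112.7954 kPa


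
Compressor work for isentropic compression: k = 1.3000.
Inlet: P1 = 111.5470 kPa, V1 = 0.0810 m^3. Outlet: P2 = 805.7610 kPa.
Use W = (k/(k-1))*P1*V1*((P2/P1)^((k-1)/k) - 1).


(k-1)/k = 0.2308
(P2/P1)^exp = 1.5782
W = 4.3333 * 111.5470 * 0.0810 * (1.5782 - 1) = 22.6398 kJ

22.6398 kJ


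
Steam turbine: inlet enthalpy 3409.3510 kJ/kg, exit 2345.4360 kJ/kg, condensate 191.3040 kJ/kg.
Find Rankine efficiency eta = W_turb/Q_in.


W = 1063.9150 kJ/kg
Q_in = 3218.0470 kJ/kg
eta = 0.3306 = 33.0609%

eta = 33.0609%


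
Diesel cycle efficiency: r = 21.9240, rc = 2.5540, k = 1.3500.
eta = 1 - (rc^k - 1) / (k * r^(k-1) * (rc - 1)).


r^(k-1) = 2.9466
rc^k = 3.5461
eta = 0.5881 = 58.8126%

58.8126%


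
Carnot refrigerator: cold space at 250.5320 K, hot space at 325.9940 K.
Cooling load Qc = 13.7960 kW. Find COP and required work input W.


COP = 250.5320 / 75.4620 = 3.3200
W = 13.7960 / 3.3200 = 4.1555 kW

COP = 3.3200, W = 4.1555 kW


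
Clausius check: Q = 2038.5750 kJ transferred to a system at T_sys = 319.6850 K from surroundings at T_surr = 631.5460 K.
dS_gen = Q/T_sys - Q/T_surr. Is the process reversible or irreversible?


dS_sys = 2038.5750/319.6850 = 6.3768 kJ/K
dS_surr = -2038.5750/631.5460 = -3.2279 kJ/K
dS_gen = 6.3768 - 3.2279 = 3.1489 kJ/K (irreversible)

dS_gen = 3.1489 kJ/K, irreversible


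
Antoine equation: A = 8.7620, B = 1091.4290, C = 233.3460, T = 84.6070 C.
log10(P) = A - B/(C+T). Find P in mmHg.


C+T = 317.9530
B/(C+T) = 3.4327
log10(P) = 8.7620 - 3.4327 = 5.3293
P = 10^5.3293 = 213464.6612 mmHg

213464.6612 mmHg


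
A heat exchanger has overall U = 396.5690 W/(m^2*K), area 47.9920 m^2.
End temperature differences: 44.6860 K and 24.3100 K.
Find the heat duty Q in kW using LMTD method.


LMTD = 33.4706 K
Q = 396.5690 * 47.9920 * 33.4706 = 637017.7621 W = 637.0178 kW

637.0178 kW


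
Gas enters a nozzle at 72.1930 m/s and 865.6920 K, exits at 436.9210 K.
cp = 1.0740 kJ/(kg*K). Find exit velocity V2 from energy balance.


dT = 428.7710 K
2*cp*1000*dT = 921000.1080
V1^2 = 5211.8292
V2 = sqrt(926211.9372) = 962.3991 m/s

962.3991 m/s


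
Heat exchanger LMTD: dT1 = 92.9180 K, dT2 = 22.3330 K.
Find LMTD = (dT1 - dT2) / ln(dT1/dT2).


dT1/dT2 = 4.1606
ln(dT1/dT2) = 1.4257
LMTD = 70.5850 / 1.4257 = 49.5107 K

49.5107 K


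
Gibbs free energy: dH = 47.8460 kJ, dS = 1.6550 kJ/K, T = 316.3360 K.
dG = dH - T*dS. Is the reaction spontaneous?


T*dS = 316.3360 * 1.6550 = 523.5361 kJ
dG = 47.8460 - 523.5361 = -475.6901 kJ (spontaneous)

dG = -475.6901 kJ, spontaneous


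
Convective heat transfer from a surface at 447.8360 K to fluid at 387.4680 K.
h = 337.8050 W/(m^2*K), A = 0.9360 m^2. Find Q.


dT = 60.3680 K
Q = 337.8050 * 0.9360 * 60.3680 = 19087.4851 W

19087.4851 W


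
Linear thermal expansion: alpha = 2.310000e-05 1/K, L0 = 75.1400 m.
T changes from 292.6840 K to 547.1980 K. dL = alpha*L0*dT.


dT = 254.5140 K
dL = 2.310000e-05 * 75.1400 * 254.5140 = 0.441769 m
L_final = 75.581769 m

dL = 0.441769 m


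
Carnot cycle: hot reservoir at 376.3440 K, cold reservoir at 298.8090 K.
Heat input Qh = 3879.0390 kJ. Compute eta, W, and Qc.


eta = 1 - 298.8090/376.3440 = 0.2060
W = 0.2060 * 3879.0390 = 799.1659 kJ
Qc = 3879.0390 - 799.1659 = 3079.8731 kJ

eta = 20.6022%, W = 799.1659 kJ, Qc = 3079.8731 kJ


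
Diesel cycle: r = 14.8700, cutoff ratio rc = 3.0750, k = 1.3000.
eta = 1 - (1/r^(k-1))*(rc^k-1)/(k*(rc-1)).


r^(k-1) = 2.2475
rc^k = 4.3072
eta = 0.4545 = 45.4480%

45.4480%


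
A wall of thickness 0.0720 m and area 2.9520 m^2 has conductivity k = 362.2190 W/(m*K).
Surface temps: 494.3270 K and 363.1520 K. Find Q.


dT = 131.1750 K
Q = 362.2190 * 2.9520 * 131.1750 / 0.0720 = 1948077.1703 W

1948077.1703 W


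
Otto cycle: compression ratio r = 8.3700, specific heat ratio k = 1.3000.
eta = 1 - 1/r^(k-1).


r^(k-1) = 1.8915
eta = 1 - 1/1.8915 = 0.4713 = 47.1333%

47.1333%


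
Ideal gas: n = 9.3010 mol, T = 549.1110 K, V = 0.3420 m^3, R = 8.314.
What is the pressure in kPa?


P = nRT/V = 9.3010 * 8.314 * 549.1110 / 0.3420
= 42461.9377 / 0.3420 = 124157.7124 Pa = 124.1577 kPa

124.1577 kPa


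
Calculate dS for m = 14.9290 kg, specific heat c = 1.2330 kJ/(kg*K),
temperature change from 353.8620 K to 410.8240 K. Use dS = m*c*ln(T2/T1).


T2/T1 = 1.1610
ln(T2/T1) = 0.1493
dS = 14.9290 * 1.2330 * 0.1493 = 2.7475 kJ/K

2.7475 kJ/K


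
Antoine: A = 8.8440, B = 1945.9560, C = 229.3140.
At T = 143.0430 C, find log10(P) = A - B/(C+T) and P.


C+T = 372.3570
B/(C+T) = 5.2260
log10(P) = 8.8440 - 5.2260 = 3.6180
P = 10^3.6180 = 4149.0704 mmHg

4149.0704 mmHg


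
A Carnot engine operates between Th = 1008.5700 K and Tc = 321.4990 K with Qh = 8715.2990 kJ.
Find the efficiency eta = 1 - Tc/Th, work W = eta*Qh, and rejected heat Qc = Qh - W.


eta = 1 - 321.4990/1008.5700 = 0.6812
W = 0.6812 * 8715.2990 = 5937.1478 kJ
Qc = 8715.2990 - 5937.1478 = 2778.1512 kJ

eta = 68.1233%, W = 5937.1478 kJ, Qc = 2778.1512 kJ


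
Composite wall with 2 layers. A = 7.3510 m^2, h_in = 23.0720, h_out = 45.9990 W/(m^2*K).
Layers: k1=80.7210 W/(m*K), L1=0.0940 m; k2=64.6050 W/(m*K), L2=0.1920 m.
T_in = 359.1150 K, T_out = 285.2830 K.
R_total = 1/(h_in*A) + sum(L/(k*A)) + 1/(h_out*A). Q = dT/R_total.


R_conv_in = 1/(23.0720*7.3510) = 0.0059
R_1 = 0.0940/(80.7210*7.3510) = 0.0002
R_2 = 0.1920/(64.6050*7.3510) = 0.0004
R_conv_out = 1/(45.9990*7.3510) = 0.0030
R_total = 0.0094 K/W
Q = 73.8320 / 0.0094 = 7840.9428 W

R_total = 0.0094 K/W, Q = 7840.9428 W


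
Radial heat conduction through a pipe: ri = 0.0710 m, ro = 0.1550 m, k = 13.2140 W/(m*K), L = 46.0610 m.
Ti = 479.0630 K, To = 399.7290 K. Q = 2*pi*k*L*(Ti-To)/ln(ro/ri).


dT = 79.3340 K
ln(ro/ri) = 0.7807
Q = 2*pi*13.2140*46.0610*79.3340 / 0.7807 = 388595.2968 W

388595.2968 W


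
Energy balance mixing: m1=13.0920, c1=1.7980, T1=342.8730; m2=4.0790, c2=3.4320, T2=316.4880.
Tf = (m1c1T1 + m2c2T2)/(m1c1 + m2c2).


num = 12501.5862
den = 37.5385
Tf = 333.0333 K

333.0333 K


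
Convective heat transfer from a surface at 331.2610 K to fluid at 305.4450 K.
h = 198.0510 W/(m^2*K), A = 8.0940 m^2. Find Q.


dT = 25.8160 K
Q = 198.0510 * 8.0940 * 25.8160 = 41383.6881 W

41383.6881 W


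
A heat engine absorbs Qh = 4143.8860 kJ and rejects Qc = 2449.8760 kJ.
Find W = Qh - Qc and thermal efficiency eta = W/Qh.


W = 4143.8860 - 2449.8760 = 1694.0100 kJ
eta = 1694.0100 / 4143.8860 = 0.4088 = 40.8797%

W = 1694.0100 kJ, eta = 40.8797%


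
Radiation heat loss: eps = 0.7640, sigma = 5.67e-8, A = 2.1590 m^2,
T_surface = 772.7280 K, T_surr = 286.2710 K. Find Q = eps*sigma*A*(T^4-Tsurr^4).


T^4 = 3.5654e+11
Tsurr^4 = 6.7160e+09
Q = 0.7640 * 5.67e-8 * 2.1590 * 3.4982e+11 = 32717.2649 W

32717.2649 W


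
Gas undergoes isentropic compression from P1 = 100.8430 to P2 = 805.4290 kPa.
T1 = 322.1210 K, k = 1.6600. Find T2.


(k-1)/k = 0.3976
(P2/P1)^exp = 2.2844
T2 = 322.1210 * 2.2844 = 735.8634 K

735.8634 K


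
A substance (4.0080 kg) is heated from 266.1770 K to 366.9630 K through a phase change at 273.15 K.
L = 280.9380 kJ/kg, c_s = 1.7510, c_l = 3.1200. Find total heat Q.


Q1 (sensible, solid) = 4.0080 * 1.7510 * 6.9730 = 48.9366 kJ
Q2 (latent) = 4.0080 * 280.9380 = 1125.9995 kJ
Q3 (sensible, liquid) = 4.0080 * 3.1200 * 93.8130 = 1173.1278 kJ
Q_total = 2348.0639 kJ

2348.0639 kJ


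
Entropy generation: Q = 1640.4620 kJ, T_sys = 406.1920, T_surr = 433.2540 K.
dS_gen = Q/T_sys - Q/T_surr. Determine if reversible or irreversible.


dS_sys = 1640.4620/406.1920 = 4.0386 kJ/K
dS_surr = -1640.4620/433.2540 = -3.7864 kJ/K
dS_gen = 4.0386 - 3.7864 = 0.2523 kJ/K (irreversible)

dS_gen = 0.2523 kJ/K, irreversible


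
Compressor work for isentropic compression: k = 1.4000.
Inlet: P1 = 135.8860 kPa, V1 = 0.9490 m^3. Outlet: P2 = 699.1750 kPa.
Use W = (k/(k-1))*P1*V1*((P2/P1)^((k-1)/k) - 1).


(k-1)/k = 0.2857
(P2/P1)^exp = 1.5968
W = 3.5000 * 135.8860 * 0.9490 * (1.5968 - 1) = 269.3792 kJ

269.3792 kJ


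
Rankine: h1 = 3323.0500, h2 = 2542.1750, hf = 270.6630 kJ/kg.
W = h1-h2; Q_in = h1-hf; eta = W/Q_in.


W = 780.8750 kJ/kg
Q_in = 3052.3870 kJ/kg
eta = 0.2558 = 25.5824%

eta = 25.5824%


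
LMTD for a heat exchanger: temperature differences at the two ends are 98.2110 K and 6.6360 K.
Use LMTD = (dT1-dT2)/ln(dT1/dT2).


dT1/dT2 = 14.7997
ln(dT1/dT2) = 2.6946
LMTD = 91.5750 / 2.6946 = 33.9845 K

33.9845 K


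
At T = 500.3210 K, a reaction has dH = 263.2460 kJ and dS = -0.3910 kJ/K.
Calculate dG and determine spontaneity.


T*dS = 500.3210 * -0.3910 = -195.6255 kJ
dG = 263.2460 + 195.6255 = 458.8715 kJ (non-spontaneous)

dG = 458.8715 kJ, non-spontaneous


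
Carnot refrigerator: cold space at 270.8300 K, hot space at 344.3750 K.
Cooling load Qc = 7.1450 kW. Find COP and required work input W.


COP = 270.8300 / 73.5450 = 3.6825
W = 7.1450 / 3.6825 = 1.9403 kW

COP = 3.6825, W = 1.9403 kW


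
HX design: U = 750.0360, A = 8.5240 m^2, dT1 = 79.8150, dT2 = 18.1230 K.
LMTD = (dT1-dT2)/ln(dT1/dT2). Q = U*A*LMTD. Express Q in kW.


LMTD = 41.6127 K
Q = 750.0360 * 8.5240 * 41.6127 = 266042.5028 W = 266.0425 kW

266.0425 kW


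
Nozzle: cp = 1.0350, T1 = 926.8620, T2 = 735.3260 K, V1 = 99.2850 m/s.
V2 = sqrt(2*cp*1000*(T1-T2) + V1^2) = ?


dT = 191.5360 K
2*cp*1000*dT = 396479.5200
V1^2 = 9857.5112
V2 = sqrt(406337.0312) = 637.4457 m/s

637.4457 m/s


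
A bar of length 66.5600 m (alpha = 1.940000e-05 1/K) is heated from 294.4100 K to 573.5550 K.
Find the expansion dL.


dT = 279.1450 K
dL = 1.940000e-05 * 66.5600 * 279.1450 = 0.360450 m
L_final = 66.920450 m

dL = 0.360450 m


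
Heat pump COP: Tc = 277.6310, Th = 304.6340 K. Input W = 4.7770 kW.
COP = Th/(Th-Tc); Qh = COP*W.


COP = 304.6340 / 27.0030 = 11.2815
Qh = 11.2815 * 4.7770 = 53.8917 kW

COP = 11.2815, Qh = 53.8917 kW


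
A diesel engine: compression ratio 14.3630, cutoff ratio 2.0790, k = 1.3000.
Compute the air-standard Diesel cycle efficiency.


r^(k-1) = 2.2242
rc^k = 2.5895
eta = 0.4905 = 49.0536%

49.0536%


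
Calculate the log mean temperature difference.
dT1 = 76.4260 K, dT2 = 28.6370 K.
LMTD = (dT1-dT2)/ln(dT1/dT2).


dT1/dT2 = 2.6688
ln(dT1/dT2) = 0.9816
LMTD = 47.7890 / 0.9816 = 48.6836 K

48.6836 K


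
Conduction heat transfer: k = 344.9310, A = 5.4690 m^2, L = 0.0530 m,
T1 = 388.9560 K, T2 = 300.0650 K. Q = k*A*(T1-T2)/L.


dT = 88.8910 K
Q = 344.9310 * 5.4690 * 88.8910 / 0.0530 = 3163895.0803 W

3163895.0803 W


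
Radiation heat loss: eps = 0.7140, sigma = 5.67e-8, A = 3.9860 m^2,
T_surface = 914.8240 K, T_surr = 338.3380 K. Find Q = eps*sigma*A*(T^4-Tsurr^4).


T^4 = 7.0041e+11
Tsurr^4 = 1.3104e+10
Q = 0.7140 * 5.67e-8 * 3.9860 * 6.8730e+11 = 110908.9349 W

110908.9349 W


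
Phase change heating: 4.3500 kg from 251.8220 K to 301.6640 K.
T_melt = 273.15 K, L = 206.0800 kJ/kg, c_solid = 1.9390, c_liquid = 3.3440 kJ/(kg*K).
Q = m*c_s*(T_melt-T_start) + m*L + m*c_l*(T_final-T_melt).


Q1 (sensible, solid) = 4.3500 * 1.9390 * 21.3280 = 179.8942 kJ
Q2 (latent) = 4.3500 * 206.0800 = 896.4480 kJ
Q3 (sensible, liquid) = 4.3500 * 3.3440 * 28.5140 = 414.7760 kJ
Q_total = 1491.1183 kJ

1491.1183 kJ


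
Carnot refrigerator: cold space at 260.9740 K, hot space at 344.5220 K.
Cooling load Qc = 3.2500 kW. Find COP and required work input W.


COP = 260.9740 / 83.5480 = 3.1236
W = 3.2500 / 3.1236 = 1.0405 kW

COP = 3.1236, W = 1.0405 kW


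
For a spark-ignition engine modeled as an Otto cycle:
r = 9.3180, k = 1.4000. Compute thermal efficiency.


r^(k-1) = 2.4419
eta = 1 - 1/2.4419 = 0.5905 = 59.0484%

59.0484%


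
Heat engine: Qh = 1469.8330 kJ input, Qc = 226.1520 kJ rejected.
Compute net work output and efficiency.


W = 1469.8330 - 226.1520 = 1243.6810 kJ
eta = 1243.6810 / 1469.8330 = 0.8461 = 84.6138%

W = 1243.6810 kJ, eta = 84.6138%


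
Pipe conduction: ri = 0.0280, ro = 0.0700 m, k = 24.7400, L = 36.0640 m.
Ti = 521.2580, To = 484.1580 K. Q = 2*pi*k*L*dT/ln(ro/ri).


dT = 37.1000 K
ln(ro/ri) = 0.9163
Q = 2*pi*24.7400*36.0640*37.1000 / 0.9163 = 226983.3879 W

226983.3879 W


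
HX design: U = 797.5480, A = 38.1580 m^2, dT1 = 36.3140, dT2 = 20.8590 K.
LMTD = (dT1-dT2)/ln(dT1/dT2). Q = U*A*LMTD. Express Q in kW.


LMTD = 27.8761 K
Q = 797.5480 * 38.1580 * 27.8761 = 848348.4156 W = 848.3484 kW

848.3484 kW


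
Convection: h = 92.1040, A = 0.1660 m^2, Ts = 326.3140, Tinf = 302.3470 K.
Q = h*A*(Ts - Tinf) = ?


dT = 23.9670 K
Q = 92.1040 * 0.1660 * 23.9670 = 366.4378 W

366.4378 W


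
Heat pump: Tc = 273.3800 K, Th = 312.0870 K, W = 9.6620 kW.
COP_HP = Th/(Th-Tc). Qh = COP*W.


COP = 312.0870 / 38.7070 = 8.0628
Qh = 8.0628 * 9.6620 = 77.9028 kW

COP = 8.0628, Qh = 77.9028 kW


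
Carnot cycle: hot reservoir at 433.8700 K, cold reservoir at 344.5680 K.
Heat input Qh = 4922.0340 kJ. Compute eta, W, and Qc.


eta = 1 - 344.5680/433.8700 = 0.2058
W = 0.2058 * 4922.0340 = 1013.0857 kJ
Qc = 4922.0340 - 1013.0857 = 3908.9483 kJ

eta = 20.5827%, W = 1013.0857 kJ, Qc = 3908.9483 kJ


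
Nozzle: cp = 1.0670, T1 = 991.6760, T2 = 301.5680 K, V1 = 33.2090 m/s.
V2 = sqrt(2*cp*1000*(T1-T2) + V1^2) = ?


dT = 690.1080 K
2*cp*1000*dT = 1472690.4720
V1^2 = 1102.8377
V2 = sqrt(1473793.3097) = 1213.9989 m/s

1213.9989 m/s


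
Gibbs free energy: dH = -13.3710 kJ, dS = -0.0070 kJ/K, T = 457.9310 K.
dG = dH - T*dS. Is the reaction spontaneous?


T*dS = 457.9310 * -0.0070 = -3.2055 kJ
dG = -13.3710 + 3.2055 = -10.1655 kJ (spontaneous)

dG = -10.1655 kJ, spontaneous


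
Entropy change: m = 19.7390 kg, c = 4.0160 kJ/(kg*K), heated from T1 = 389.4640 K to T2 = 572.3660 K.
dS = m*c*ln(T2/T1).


T2/T1 = 1.4696
ln(T2/T1) = 0.3850
dS = 19.7390 * 4.0160 * 0.3850 = 30.5202 kJ/K

30.5202 kJ/K


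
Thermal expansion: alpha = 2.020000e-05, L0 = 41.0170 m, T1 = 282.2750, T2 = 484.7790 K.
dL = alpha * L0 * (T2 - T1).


dT = 202.5040 K
dL = 2.020000e-05 * 41.0170 * 202.5040 = 0.167783 m
L_final = 41.184783 m

dL = 0.167783 m


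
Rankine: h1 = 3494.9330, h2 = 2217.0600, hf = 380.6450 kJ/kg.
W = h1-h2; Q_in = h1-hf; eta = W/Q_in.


W = 1277.8730 kJ/kg
Q_in = 3114.2880 kJ/kg
eta = 0.4103 = 41.0326%

eta = 41.0326%


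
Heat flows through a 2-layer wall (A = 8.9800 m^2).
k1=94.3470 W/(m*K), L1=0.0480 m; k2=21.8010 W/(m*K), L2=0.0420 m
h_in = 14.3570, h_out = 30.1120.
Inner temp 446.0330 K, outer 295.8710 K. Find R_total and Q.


R_conv_in = 1/(14.3570*8.9800) = 0.0078
R_1 = 0.0480/(94.3470*8.9800) = 5.6655e-05
R_2 = 0.0420/(21.8010*8.9800) = 0.0002
R_conv_out = 1/(30.1120*8.9800) = 0.0037
R_total = 0.0117 K/W
Q = 150.1620 / 0.0117 = 12806.1953 W

R_total = 0.0117 K/W, Q = 12806.1953 W


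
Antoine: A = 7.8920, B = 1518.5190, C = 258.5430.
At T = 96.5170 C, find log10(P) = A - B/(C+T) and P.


C+T = 355.0600
B/(C+T) = 4.2768
log10(P) = 7.8920 - 4.2768 = 3.6152
P = 10^3.6152 = 4122.9164 mmHg

4122.9164 mmHg


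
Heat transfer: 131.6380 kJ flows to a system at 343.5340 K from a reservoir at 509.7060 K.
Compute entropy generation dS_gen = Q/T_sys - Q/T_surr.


dS_sys = 131.6380/343.5340 = 0.3832 kJ/K
dS_surr = -131.6380/509.7060 = -0.2583 kJ/K
dS_gen = 0.3832 - 0.2583 = 0.1249 kJ/K (irreversible)

dS_gen = 0.1249 kJ/K, irreversible


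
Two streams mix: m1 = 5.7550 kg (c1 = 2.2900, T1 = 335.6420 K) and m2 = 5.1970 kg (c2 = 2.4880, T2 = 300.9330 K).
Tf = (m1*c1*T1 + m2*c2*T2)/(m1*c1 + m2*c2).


num = 8314.5138
den = 26.1091
Tf = 318.4529 K

318.4529 K


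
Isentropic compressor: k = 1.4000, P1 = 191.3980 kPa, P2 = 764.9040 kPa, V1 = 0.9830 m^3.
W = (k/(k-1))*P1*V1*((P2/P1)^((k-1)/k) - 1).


(k-1)/k = 0.2857
(P2/P1)^exp = 1.4856
W = 3.5000 * 191.3980 * 0.9830 * (1.4856 - 1) = 319.7783 kJ

319.7783 kJ


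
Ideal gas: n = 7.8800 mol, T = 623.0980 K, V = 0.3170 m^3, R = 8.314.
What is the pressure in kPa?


P = nRT/V = 7.8800 * 8.314 * 623.0980 / 0.3170
= 40821.8418 / 0.3170 = 128775.5261 Pa = 128.7755 kPa

128.7755 kPa


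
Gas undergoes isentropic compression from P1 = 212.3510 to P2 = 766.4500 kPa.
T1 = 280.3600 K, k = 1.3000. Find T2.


(k-1)/k = 0.2308
(P2/P1)^exp = 1.3447
T2 = 280.3600 * 1.3447 = 377.0107 K

377.0107 K


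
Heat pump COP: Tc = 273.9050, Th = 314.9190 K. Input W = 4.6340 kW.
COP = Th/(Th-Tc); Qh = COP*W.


COP = 314.9190 / 41.0140 = 7.6783
Qh = 7.6783 * 4.6340 = 35.5814 kW

COP = 7.6783, Qh = 35.5814 kW


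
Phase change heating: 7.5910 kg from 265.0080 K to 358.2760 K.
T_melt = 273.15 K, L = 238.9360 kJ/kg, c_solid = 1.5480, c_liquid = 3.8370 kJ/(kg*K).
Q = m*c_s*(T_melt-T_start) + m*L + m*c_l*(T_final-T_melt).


Q1 (sensible, solid) = 7.5910 * 1.5480 * 8.1420 = 95.6756 kJ
Q2 (latent) = 7.5910 * 238.9360 = 1813.7632 kJ
Q3 (sensible, liquid) = 7.5910 * 3.8370 * 85.1260 = 2479.4367 kJ
Q_total = 4388.8754 kJ

4388.8754 kJ


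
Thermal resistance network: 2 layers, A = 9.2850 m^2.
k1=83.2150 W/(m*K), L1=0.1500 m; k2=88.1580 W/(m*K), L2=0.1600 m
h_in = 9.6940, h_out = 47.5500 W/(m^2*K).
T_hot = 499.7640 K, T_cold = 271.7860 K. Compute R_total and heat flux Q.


R_conv_in = 1/(9.6940*9.2850) = 0.0111
R_1 = 0.1500/(83.2150*9.2850) = 0.0002
R_2 = 0.1600/(88.1580*9.2850) = 0.0002
R_conv_out = 1/(47.5500*9.2850) = 0.0023
R_total = 0.0138 K/W
Q = 227.9780 / 0.0138 = 16562.5983 W

R_total = 0.0138 K/W, Q = 16562.5983 W


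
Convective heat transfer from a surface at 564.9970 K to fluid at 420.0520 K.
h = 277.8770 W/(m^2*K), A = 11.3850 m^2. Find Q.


dT = 144.9450 K
Q = 277.8770 * 11.3850 * 144.9450 = 458552.2989 W

458552.2989 W


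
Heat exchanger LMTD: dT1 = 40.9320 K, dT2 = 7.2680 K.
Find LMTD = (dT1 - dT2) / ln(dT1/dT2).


dT1/dT2 = 5.6318
ln(dT1/dT2) = 1.7284
LMTD = 33.6640 / 1.7284 = 19.4766 K

19.4766 K


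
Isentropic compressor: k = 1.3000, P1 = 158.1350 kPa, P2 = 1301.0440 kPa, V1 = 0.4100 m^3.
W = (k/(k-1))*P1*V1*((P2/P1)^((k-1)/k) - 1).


(k-1)/k = 0.2308
(P2/P1)^exp = 1.6264
W = 4.3333 * 158.1350 * 0.4100 * (1.6264 - 1) = 175.9758 kJ

175.9758 kJ


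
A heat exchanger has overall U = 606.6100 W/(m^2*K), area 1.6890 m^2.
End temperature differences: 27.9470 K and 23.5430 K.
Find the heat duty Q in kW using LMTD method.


LMTD = 25.6821 K
Q = 606.6100 * 1.6890 * 25.6821 = 26312.9597 W = 26.3130 kW

26.3130 kW


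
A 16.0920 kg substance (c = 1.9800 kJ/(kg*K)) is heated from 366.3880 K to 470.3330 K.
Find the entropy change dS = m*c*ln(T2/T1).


T2/T1 = 1.2837
ln(T2/T1) = 0.2497
dS = 16.0920 * 1.9800 * 0.2497 = 7.9575 kJ/K

7.9575 kJ/K


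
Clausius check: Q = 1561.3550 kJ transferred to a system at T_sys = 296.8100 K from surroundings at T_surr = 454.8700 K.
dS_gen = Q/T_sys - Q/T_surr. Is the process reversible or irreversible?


dS_sys = 1561.3550/296.8100 = 5.2605 kJ/K
dS_surr = -1561.3550/454.8700 = -3.4325 kJ/K
dS_gen = 5.2605 - 3.4325 = 1.8279 kJ/K (irreversible)

dS_gen = 1.8279 kJ/K, irreversible


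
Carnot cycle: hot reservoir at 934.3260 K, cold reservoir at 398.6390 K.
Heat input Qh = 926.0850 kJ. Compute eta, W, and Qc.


eta = 1 - 398.6390/934.3260 = 0.5733
W = 0.5733 * 926.0850 = 530.9621 kJ
Qc = 926.0850 - 530.9621 = 395.1229 kJ

eta = 57.3341%, W = 530.9621 kJ, Qc = 395.1229 kJ


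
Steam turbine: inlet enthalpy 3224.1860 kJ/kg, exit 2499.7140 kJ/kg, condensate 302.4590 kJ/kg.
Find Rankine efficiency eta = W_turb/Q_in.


W = 724.4720 kJ/kg
Q_in = 2921.7270 kJ/kg
eta = 0.2480 = 24.7960%

eta = 24.7960%


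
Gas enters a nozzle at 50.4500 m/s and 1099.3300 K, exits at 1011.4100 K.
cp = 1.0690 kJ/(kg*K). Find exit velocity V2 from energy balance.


dT = 87.9200 K
2*cp*1000*dT = 187972.9600
V1^2 = 2545.2025
V2 = sqrt(190518.1625) = 436.4839 m/s

436.4839 m/s


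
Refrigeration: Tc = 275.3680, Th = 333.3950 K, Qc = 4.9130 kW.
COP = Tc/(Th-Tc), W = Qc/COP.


COP = 275.3680 / 58.0270 = 4.7455
W = 4.9130 / 4.7455 = 1.0353 kW

COP = 4.7455, W = 1.0353 kW


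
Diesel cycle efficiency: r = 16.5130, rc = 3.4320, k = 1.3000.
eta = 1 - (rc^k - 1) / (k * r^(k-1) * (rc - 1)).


r^(k-1) = 2.3193
rc^k = 4.9683
eta = 0.4588 = 45.8804%

45.8804%


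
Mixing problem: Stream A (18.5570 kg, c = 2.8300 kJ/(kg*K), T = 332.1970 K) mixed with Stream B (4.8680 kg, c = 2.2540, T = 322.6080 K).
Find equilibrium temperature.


num = 20985.5679
den = 63.4888
Tf = 330.5398 K

330.5398 K


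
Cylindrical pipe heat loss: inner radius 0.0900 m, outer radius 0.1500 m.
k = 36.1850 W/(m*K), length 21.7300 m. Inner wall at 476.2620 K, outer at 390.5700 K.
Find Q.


dT = 85.6920 K
ln(ro/ri) = 0.5108
Q = 2*pi*36.1850*21.7300*85.6920 / 0.5108 = 828773.3487 W

828773.3487 W


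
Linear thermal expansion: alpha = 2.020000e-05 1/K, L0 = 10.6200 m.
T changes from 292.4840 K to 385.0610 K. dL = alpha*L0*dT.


dT = 92.5770 K
dL = 2.020000e-05 * 10.6200 * 92.5770 = 0.019860 m
L_final = 10.639860 m

dL = 0.019860 m


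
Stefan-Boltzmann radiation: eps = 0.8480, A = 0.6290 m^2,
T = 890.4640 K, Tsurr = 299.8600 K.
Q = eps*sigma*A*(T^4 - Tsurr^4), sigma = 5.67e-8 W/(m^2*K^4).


T^4 = 6.2873e+11
Tsurr^4 = 8.0849e+09
Q = 0.8480 * 5.67e-8 * 0.6290 * 6.2065e+11 = 18770.4288 W

18770.4288 W


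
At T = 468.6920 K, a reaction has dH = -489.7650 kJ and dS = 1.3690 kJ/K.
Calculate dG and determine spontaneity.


T*dS = 468.6920 * 1.3690 = 641.6393 kJ
dG = -489.7650 - 641.6393 = -1131.4043 kJ (spontaneous)

dG = -1131.4043 kJ, spontaneous


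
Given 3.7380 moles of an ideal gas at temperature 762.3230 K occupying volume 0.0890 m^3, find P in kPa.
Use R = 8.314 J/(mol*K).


P = nRT/V = 3.7380 * 8.314 * 762.3230 / 0.0890
= 23691.2699 / 0.0890 = 266194.0437 Pa = 266.1940 kPa

266.1940 kPa


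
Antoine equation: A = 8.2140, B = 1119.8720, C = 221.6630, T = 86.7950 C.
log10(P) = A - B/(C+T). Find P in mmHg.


C+T = 308.4580
B/(C+T) = 3.6305
log10(P) = 8.2140 - 3.6305 = 4.5835
P = 10^4.5835 = 38322.2167 mmHg

38322.2167 mmHg


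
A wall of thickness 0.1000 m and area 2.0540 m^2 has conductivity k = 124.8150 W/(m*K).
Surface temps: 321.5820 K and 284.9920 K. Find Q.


dT = 36.5900 K
Q = 124.8150 * 2.0540 * 36.5900 / 0.1000 = 93805.7867 W

93805.7867 W


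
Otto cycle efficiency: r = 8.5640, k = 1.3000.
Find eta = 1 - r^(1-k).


r^(k-1) = 1.9046
eta = 1 - 1/1.9046 = 0.4750 = 47.4954%

47.4954%


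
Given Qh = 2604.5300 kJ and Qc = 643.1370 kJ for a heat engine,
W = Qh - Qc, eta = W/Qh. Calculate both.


W = 2604.5300 - 643.1370 = 1961.3930 kJ
eta = 1961.3930 / 2604.5300 = 0.7531 = 75.3070%

W = 1961.3930 kJ, eta = 75.3070%


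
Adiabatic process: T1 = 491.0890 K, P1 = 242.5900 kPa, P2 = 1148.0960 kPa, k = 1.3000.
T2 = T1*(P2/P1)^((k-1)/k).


(k-1)/k = 0.2308
(P2/P1)^exp = 1.4315
T2 = 491.0890 * 1.4315 = 702.9974 K

702.9974 K


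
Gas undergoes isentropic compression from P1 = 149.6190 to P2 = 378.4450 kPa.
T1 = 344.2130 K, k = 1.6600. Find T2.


(k-1)/k = 0.3976
(P2/P1)^exp = 1.4462
T2 = 344.2130 * 1.4462 = 497.8088 K

497.8088 K


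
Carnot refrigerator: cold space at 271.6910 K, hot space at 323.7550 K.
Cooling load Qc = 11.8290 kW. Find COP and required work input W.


COP = 271.6910 / 52.0640 = 5.2184
W = 11.8290 / 5.2184 = 2.2668 kW

COP = 5.2184, W = 2.2668 kW


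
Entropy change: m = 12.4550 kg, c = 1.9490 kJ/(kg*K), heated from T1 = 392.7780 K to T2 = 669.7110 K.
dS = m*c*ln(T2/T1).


T2/T1 = 1.7051
ln(T2/T1) = 0.5336
dS = 12.4550 * 1.9490 * 0.5336 = 12.9531 kJ/K

12.9531 kJ/K


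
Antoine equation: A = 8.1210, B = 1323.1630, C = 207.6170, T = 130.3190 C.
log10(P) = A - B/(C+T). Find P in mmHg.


C+T = 337.9360
B/(C+T) = 3.9154
log10(P) = 8.1210 - 3.9154 = 4.2056
P = 10^4.2056 = 16053.7016 mmHg

16053.7016 mmHg


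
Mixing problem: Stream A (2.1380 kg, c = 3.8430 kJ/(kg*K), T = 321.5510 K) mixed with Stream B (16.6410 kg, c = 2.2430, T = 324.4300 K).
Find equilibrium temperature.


num = 14751.5677
den = 45.5421
Tf = 323.9106 K

323.9106 K


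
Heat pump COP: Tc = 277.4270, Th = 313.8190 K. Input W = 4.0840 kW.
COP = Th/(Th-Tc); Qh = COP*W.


COP = 313.8190 / 36.3920 = 8.6233
Qh = 8.6233 * 4.0840 = 35.2175 kW

COP = 8.6233, Qh = 35.2175 kW


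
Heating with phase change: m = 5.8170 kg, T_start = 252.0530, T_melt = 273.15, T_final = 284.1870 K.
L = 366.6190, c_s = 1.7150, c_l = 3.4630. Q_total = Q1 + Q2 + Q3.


Q1 (sensible, solid) = 5.8170 * 1.7150 * 21.0970 = 210.4669 kJ
Q2 (latent) = 5.8170 * 366.6190 = 2132.6227 kJ
Q3 (sensible, liquid) = 5.8170 * 3.4630 * 11.0370 = 222.3323 kJ
Q_total = 2565.4220 kJ

2565.4220 kJ


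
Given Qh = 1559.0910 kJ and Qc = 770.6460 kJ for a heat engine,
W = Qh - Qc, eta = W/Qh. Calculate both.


W = 1559.0910 - 770.6460 = 788.4450 kJ
eta = 788.4450 / 1559.0910 = 0.5057 = 50.5708%

W = 788.4450 kJ, eta = 50.5708%


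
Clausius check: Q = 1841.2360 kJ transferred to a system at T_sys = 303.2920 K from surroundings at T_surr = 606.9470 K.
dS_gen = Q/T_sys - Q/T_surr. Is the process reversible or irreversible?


dS_sys = 1841.2360/303.2920 = 6.0708 kJ/K
dS_surr = -1841.2360/606.9470 = -3.0336 kJ/K
dS_gen = 6.0708 - 3.0336 = 3.0372 kJ/K (irreversible)

dS_gen = 3.0372 kJ/K, irreversible
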